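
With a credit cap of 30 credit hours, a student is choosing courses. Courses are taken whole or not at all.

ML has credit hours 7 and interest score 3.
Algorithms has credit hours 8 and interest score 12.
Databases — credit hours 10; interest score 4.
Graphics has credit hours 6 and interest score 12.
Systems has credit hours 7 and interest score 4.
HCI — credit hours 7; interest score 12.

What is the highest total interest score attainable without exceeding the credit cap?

This is a 0-1 knapsack instance.
Allowing fractional choices, the relaxed optimum would be about 40.9, but courses are indivisible.
ML + Algorithms + Graphics + HCI: credit hours 7 + 8 + 6 + 7 = 28 ≤ 30, interest score 3 + 12 + 12 + 12 = 39.
Algorithms + Graphics + Systems + HCI: credit hours 8 + 6 + 7 + 7 = 28 ≤ 30, interest score 12 + 12 + 4 + 12 = 40.
Algorithms + Graphics + HCI: credit hours 8 + 6 + 7 = 21 ≤ 30, interest score 12 + 12 + 12 = 36.
Best is Algorithms, Graphics, Systems, and HCI with total interest score 40.

40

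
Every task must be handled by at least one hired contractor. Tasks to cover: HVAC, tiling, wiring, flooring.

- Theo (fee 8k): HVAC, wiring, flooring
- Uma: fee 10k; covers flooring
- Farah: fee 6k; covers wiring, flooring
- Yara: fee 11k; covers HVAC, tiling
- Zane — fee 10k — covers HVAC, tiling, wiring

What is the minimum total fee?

16

This is an integer covering problem.
The greedy cost-per-new-task heuristic would pick Theo and Zane for 18, but a cheaper cover exists.
Choose Farah and Zane: together they cover HVAC, tiling, wiring, flooring — every task.
Total fee: 6 + 10 = 16.
No cover costs less than 16.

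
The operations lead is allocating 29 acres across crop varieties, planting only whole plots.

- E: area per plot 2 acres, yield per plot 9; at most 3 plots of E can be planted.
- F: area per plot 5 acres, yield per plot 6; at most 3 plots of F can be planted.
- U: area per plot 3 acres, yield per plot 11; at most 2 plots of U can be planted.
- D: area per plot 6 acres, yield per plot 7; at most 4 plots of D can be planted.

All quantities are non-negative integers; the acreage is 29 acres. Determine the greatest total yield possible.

E has the best ratio (9/2); taking only E gives at most 3×9 = 27 (stopped by the supply cap of 3).
Mixing does better — 3×E, 1×F, 2×U, and 2×D: area 29 ≤ 29, yield 3·9 + 1·6 + 2·11 + 2·7 = 69.

69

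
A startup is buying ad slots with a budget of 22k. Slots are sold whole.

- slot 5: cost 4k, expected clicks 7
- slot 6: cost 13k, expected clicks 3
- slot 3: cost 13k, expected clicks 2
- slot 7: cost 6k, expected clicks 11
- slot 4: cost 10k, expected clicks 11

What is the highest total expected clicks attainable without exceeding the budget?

Take slot 5, slot 7, and slot 4: cost 4 + 6 + 10 = 20 ≤ 22, expected clicks 7 + 11 + 11 = 29.
No other feasible combination does better.

29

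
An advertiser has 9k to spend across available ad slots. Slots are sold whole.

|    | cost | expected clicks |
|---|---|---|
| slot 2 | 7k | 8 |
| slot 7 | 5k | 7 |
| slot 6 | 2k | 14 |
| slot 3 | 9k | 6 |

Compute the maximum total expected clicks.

22

Take slot 2 and slot 6: cost 7 + 2 = 9 ≤ 9, expected clicks 8 + 14 = 22.
No other feasible combination does better.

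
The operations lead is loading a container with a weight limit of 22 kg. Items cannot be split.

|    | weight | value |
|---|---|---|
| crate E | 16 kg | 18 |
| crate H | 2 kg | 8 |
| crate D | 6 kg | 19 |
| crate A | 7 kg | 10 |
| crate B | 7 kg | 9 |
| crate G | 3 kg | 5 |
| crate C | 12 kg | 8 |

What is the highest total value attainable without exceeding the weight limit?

46

Allowing fractional choices, the relaxed optimum would be about 47.1, but items are indivisible.
crate H + crate D + crate A + crate G: weight 2 + 6 + 7 + 3 = 18 ≤ 22, value 8 + 19 + 10 + 5 = 42.
crate H + crate D + crate A + crate B: weight 2 + 6 + 7 + 7 = 22 ≤ 22, value 8 + 19 + 10 + 9 = 46.
crate H + crate D + crate B + crate G: weight 2 + 6 + 7 + 3 = 18 ≤ 22, value 8 + 19 + 9 + 5 = 41.
Best is crate H, crate D, crate A, and crate B with total value 46.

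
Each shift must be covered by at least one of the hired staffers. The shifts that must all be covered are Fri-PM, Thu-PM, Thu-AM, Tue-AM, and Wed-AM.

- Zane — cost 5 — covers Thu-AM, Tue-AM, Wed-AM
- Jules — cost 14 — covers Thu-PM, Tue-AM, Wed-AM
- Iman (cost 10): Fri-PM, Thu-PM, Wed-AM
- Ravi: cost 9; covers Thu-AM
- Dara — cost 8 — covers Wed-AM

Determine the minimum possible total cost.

Choose Zane and Iman: together they cover Fri-PM, Thu-PM, Thu-AM, Tue-AM, Wed-AM — every shift.
Total cost: 5 + 10 = 15.
No cover costs less than 15.

15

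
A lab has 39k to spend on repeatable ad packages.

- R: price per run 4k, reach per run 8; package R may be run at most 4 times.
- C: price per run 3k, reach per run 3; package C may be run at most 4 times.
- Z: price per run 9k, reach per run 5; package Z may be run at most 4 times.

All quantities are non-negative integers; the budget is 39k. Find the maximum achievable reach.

This is a bounded integer knapsack.
R has the best ratio (8/4); taking only R gives at most 4×8 = 32 (stopped by the supply cap of 4).
Mixing does better — 4×R, 4×C, and 1×Z: price 37 ≤ 39, reach 4·8 + 4·3 + 1·5 = 49.

49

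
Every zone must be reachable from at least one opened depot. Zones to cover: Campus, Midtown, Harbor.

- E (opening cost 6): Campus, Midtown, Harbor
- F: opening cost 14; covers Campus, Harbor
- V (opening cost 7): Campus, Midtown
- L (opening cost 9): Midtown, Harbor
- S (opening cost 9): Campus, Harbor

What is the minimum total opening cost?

E alone covers Campus, Midtown, Harbor — every zone.
Total opening cost: 6.
No cover costs less than 6.

6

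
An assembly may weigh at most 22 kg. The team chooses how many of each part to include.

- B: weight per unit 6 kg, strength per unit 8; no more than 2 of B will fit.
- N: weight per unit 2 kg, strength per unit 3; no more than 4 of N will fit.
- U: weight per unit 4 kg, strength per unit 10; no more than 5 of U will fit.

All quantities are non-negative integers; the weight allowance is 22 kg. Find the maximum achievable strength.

This is a bounded integer knapsack.
1×N and 5×U: weight 22 ≤ 22, strength 1·3 + 5·10 = 53.
5×U: weight 20 ≤ 22, strength 5·10 = 50.
Best is 53.

53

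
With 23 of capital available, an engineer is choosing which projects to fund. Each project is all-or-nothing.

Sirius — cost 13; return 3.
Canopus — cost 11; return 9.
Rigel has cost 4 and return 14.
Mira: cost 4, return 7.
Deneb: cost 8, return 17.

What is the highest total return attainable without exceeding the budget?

40

Take Canopus, Rigel, and Deneb: cost 11 + 4 + 8 = 23 ≤ 23, return 9 + 14 + 17 = 40.
No other feasible combination does better.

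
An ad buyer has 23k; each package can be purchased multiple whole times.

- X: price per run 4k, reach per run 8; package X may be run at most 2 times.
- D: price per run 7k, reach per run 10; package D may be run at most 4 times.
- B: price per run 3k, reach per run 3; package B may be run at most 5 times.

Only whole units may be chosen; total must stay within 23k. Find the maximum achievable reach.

36

Take 2×X and 2×D: price 22 ≤ 23, reach 2·8 + 2·10 = 36.
X has the best ratio (8/4) and is taken to its limit of 2; remaining capacity is filled optimally with the others.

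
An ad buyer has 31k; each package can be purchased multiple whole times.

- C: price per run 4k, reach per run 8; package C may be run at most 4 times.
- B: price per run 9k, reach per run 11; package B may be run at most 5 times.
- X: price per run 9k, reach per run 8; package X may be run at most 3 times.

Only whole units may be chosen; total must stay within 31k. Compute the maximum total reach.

Take 3×C and 2×B: price 30 ≤ 31, reach 3·8 + 2·11 = 46.
No other integer combination yields more.

46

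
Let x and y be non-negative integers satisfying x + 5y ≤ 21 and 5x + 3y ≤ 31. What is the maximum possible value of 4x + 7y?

(x,y)=(4,3): 1·4+5·3=19≤21, 5·4+3·3=29≤31, objective 37.
(x,y)=(5,2): 1·5+5·2=15≤21, 5·5+3·2=31≤31, objective 34.
(x,y)=(3,3): 1·3+5·3=18≤21, 5·3+3·3=24≤31, objective 33.
Maximum is 37 at (x,y)=(4,3).

37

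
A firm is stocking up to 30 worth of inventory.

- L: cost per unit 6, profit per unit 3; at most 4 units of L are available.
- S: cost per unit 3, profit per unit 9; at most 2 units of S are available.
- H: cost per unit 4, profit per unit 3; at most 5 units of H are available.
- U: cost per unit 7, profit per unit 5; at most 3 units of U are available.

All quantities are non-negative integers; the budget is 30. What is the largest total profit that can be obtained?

35

S has the best ratio (9/3); taking only S gives at most 2×9 = 18 (stopped by the supply cap of 2).
Mixing does better — 2×S, 4×H, and 1×U: cost 29 ≤ 30, profit 2·9 + 4·3 + 1·5 = 35.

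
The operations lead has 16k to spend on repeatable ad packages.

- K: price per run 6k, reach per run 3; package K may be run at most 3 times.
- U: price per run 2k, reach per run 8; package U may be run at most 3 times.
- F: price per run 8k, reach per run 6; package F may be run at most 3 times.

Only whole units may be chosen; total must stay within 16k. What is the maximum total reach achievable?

30

1×K and 3×U: price 12 ≤ 16, reach 1·3 + 3·8 = 27.
3×U and 1×F: price 14 ≤ 16, reach 3·8 + 1·6 = 30.
Best is 30.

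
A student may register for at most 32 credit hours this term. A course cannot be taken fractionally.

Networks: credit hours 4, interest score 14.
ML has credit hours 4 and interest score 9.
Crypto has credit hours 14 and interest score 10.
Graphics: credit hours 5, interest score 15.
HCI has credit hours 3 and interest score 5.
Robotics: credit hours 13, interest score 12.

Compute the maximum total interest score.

This is an integer program with binary decision variables.
Allowing fractional choices, the relaxed optimum would be about 57.1, but courses are indivisible.
Networks + ML + Crypto + Graphics + HCI: credit hours 4 + 4 + 14 + 5 + 3 = 30 ≤ 32, interest score 14 + 9 + 10 + 15 + 5 = 53.
Networks + ML + Graphics + HCI + Robotics: credit hours 4 + 4 + 5 + 3 + 13 = 29 ≤ 32, interest score 14 + 9 + 15 + 5 + 12 = 55.
Best is Networks, ML, Graphics, HCI, and Robotics with total interest score 55.

55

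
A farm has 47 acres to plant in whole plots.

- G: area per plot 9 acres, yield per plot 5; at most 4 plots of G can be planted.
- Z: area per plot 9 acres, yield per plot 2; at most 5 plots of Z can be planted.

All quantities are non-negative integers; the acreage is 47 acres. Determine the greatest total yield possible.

22

Take 4×G and 1×Z: area 45 ≤ 47, yield 4·5 + 1·2 = 22.
G has the best ratio (5/9) and is taken to its limit of 4; remaining capacity is filled optimally with the others.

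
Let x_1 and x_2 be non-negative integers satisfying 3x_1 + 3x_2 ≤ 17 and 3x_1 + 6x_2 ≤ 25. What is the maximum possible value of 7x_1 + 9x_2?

(x_1,x_2)=(2,3): 3·2+3·3=15≤17, 3·2+6·3=24≤25, objective 41.
(x_1,x_2)=(3,2): 3·3+3·2=15≤17, 3·3+6·2=21≤25, objective 39.
(x_1,x_2)=(4,1): 3·4+3·1=15≤17, 3·4+6·1=18≤25, objective 37.
The best lattice point is (2,3), giving 41.

41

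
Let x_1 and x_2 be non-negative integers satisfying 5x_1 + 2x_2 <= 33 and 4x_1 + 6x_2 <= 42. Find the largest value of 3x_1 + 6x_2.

42

(x_1,x_2)=(0,7) is feasible, giving 42.
(x_1,x_2)=(1,6) is feasible, giving 39.
(x_1,x_2)=(0,6) is feasible, giving 36.
The best lattice point is (0,7), giving 42.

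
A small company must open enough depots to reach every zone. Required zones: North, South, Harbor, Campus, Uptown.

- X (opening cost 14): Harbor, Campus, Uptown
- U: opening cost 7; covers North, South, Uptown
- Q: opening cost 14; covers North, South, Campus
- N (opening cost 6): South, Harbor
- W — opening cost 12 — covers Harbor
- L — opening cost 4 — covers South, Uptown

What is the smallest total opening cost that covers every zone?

21

The greedy cost-per-new-zone heuristic would pick L, N, U, and X for 31, but a cheaper cover exists.
Choose X and U: together they cover North, South, Harbor, Campus, Uptown — every zone.
Total opening cost: 14 + 7 = 21.
No cover costs less than 21.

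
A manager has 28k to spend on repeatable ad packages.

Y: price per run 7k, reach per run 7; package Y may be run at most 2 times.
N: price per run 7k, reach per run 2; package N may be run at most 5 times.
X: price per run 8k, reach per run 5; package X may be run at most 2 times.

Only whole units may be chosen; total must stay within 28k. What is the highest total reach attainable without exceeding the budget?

19

This is a bounded integer knapsack.
Y has the best ratio (7/7); taking only Y gives at most 2×7 = 14 (stopped by the supply cap of 2).
Mixing does better — 2×Y and 1×X: price 22 ≤ 28, reach 2·7 + 1·5 = 19.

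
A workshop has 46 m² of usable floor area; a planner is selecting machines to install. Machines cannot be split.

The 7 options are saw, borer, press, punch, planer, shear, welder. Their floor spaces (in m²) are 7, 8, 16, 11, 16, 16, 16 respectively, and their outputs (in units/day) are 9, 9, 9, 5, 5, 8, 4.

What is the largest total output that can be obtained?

32

Allowing fractional choices, the relaxed optimum would be about 34.5, but machines are indivisible.
saw + borer + punch + shear: floor space 7 + 8 + 11 + 16 = 42 ≤ 46, output 9 + 9 + 5 + 8 = 31.
saw + borer + punch + planer: floor space 7 + 8 + 11 + 16 = 42 ≤ 46, output 9 + 9 + 5 + 5 = 28.
saw + borer + press + punch: floor space 7 + 8 + 16 + 11 = 42 ≤ 46, output 9 + 9 + 9 + 5 = 32.
Best is saw, borer, press, and punch with total output 32.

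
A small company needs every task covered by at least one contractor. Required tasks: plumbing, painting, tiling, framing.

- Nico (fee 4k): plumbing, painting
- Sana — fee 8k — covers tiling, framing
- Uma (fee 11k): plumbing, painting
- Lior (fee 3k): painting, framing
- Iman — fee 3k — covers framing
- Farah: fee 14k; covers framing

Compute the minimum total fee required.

12

This is an integer covering problem.
The greedy cost-per-new-task heuristic would pick Lior, Nico, and Sana for 15, but a cheaper cover exists.
Choose Nico and Sana: together they cover plumbing, painting, tiling, framing — every task.
Total fee: 4 + 8 = 12.
No cover costs less than 12.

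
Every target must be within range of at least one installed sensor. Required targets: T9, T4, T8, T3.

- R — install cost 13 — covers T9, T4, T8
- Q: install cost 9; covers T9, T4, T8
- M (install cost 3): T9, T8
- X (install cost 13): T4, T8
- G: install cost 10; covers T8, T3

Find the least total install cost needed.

19

The greedy cost-per-new-target heuristic would pick M, Q, and G for 22, but a cheaper cover exists.
Choose Q and G: together they cover T9, T4, T8, T3 — every target.
Total install cost: 9 + 10 = 19.
No cover costs less than 19.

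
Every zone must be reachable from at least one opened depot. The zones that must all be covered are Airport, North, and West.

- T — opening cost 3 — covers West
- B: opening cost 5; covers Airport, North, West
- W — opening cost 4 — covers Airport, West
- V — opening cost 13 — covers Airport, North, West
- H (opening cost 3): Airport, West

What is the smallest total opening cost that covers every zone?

5

B alone covers Airport, North, West — every zone.
Total opening cost: 5.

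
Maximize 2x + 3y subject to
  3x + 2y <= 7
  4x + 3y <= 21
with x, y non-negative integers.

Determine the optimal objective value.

9

(x,y)=(0,3) is feasible, giving 9.
(x,y)=(1,2) is feasible, giving 8.
(x,y)=(0,2) is feasible, giving 6.
The best lattice point is (0,3), giving 9.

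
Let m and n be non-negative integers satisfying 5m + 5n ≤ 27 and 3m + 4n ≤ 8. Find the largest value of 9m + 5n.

18

(m,n)=(2,0) is feasible, giving 18.
(m,n)=(1,1) is feasible, giving 14.
Maximum is 18 at (m,n)=(2,0).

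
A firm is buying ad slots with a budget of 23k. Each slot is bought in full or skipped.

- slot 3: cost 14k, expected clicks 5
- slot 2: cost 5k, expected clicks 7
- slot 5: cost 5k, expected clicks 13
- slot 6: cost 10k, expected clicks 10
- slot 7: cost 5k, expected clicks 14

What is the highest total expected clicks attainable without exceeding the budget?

Allowing fractional choices, the relaxed optimum would be about 42.0, but ad slots are indivisible.
slot 2 + slot 6 + slot 7: cost 5 + 10 + 5 = 20 ≤ 23, expected clicks 7 + 10 + 14 = 31.
slot 5 + slot 6 + slot 7: cost 5 + 10 + 5 = 20 ≤ 23, expected clicks 13 + 10 + 14 = 37.
slot 2 + slot 5 + slot 7: cost 5 + 5 + 5 = 15 ≤ 23, expected clicks 7 + 13 + 14 = 34.
Best is slot 5, slot 6, and slot 7 with total expected clicks 37.

37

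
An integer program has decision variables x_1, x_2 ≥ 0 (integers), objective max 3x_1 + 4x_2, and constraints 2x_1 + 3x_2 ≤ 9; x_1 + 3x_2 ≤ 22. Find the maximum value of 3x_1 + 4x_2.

13

Relaxing integrality, the LP optimum is 13.50 at (x_1,x_2) = (4.5, 0), which is not an integer point.
(x_1,x_2)=(3,1): 2·3+3·1=9≤9, 1·3+3·1=6≤22, objective 13.
(x_1,x_2)=(4,0): 2·4+3·0=8≤9, 1·4+3·0=4≤22, objective 12.
(x_1,x_2)=(2,1): 2·2+3·1=7≤9, 1·2+3·1=5≤22, objective 10.
Maximum is 13 at (x_1,x_2)=(3,1).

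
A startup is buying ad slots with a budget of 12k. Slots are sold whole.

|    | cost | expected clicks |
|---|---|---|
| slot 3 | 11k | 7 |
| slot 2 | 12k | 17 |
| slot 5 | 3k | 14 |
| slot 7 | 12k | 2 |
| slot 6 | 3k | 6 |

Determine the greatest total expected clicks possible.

slot 2: cost 12 ≤ 12, expected clicks 17.
slot 5 + slot 6: cost 3 + 3 = 6 ≤ 12, expected clicks 14 + 6 = 20.
slot 5: cost 3 ≤ 12, expected clicks 14.
Best is slot 5 and slot 6 with total expected clicks 20.

20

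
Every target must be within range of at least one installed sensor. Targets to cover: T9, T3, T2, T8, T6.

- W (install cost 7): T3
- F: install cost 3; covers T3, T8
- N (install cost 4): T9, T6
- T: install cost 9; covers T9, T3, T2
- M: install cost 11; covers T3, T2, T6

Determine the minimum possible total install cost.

Choose F, N, and T: together they cover T9, T3, T2, T8, T6 — every target.
Total install cost: 3 + 4 + 9 = 16.

16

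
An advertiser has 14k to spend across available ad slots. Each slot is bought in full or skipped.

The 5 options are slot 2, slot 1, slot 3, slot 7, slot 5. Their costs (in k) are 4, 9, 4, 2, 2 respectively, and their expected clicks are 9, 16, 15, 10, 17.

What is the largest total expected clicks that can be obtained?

51

Take slot 2, slot 3, slot 7, and slot 5: cost 4 + 4 + 2 + 2 = 12 ≤ 14, expected clicks 9 + 15 + 10 + 17 = 51.
No other feasible combination does better.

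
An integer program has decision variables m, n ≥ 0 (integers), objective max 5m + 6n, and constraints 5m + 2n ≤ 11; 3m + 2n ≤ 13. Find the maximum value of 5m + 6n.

30

Relaxing integrality, the LP optimum is 33.00 at (m,n) = (0, 5.5), which is not an integer point.
(m,n)=(0,5): 5·0+2·5=10≤11, 3·0+2·5=10≤13, objective 30.
(m,n)=(0,4): 5·0+2·4=8≤11, 3·0+2·4=8≤13, objective 24.
No feasible integer point exceeds 30.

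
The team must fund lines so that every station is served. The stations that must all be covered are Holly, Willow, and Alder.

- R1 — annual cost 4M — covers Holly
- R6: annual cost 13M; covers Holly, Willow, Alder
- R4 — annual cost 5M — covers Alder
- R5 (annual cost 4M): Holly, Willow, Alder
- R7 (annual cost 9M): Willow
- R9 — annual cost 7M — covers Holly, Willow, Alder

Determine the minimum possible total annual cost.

4

This is a weighted set-cover instance.
R5 alone covers Holly, Willow, Alder — every station.
Total annual cost: 4.
No cover costs less than 4.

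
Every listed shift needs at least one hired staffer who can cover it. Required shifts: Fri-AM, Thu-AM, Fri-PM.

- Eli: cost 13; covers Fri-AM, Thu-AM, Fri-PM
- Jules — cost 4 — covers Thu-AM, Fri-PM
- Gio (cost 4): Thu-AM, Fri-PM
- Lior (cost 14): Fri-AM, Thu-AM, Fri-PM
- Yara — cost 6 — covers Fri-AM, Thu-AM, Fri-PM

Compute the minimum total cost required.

6

This is a weighted set-cover instance.
The greedy cost-per-new-shift heuristic would pick Jules and Yara for 10, but a cheaper cover exists.
Yara alone covers Fri-AM, Thu-AM, Fri-PM — every shift.
Total cost: 6.
No cover costs less than 6.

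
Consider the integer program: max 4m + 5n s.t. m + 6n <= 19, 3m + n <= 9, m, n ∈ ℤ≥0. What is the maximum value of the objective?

(m,n)=(1,3): 1·1+6·3=19≤19, 3·1+1·3=6≤9, objective 19.
(m,n)=(2,2): 1·2+6·2=14≤19, 3·2+1·2=8≤9, objective 18.
(m,n)=(0,3): 1·0+6·3=18≤19, 3·0+1·3=3≤9, objective 15.
(m,n)=(1,2): 1·1+6·2=13≤19, 3·1+1·2=5≤9, objective 14.
Maximum is 19 at (m,n)=(1,3).

19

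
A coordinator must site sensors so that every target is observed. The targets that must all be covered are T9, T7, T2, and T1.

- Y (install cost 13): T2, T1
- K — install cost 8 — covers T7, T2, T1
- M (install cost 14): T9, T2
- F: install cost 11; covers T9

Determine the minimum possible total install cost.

19

Choose K and F: together they cover T9, T7, T2, T1 — every target.
Total install cost: 8 + 11 = 19.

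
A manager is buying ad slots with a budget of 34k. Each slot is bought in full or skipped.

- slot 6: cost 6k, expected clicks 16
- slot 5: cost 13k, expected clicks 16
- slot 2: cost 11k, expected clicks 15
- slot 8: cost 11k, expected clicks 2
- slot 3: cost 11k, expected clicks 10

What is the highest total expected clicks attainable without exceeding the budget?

47

slot 6 + slot 5 + slot 2: cost 6 + 13 + 11 = 30 ≤ 34, expected clicks 16 + 16 + 15 = 47.
slot 6 + slot 5 + slot 3: cost 6 + 13 + 11 = 30 ≤ 34, expected clicks 16 + 16 + 10 = 42.
slot 6 + slot 2 + slot 3: cost 6 + 11 + 11 = 28 ≤ 34, expected clicks 16 + 15 + 10 = 41.
Best is slot 6, slot 5, and slot 2 with total expected clicks 47.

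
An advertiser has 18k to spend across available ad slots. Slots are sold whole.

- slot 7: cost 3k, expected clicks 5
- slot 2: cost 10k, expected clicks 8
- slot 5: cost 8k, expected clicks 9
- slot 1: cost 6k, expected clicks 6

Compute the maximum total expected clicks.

Allowing fractional choices, the relaxed optimum would be about 20.8, but ad slots are indivisible.
slot 7 + slot 5 + slot 1: cost 3 + 8 + 6 = 17 ≤ 18, expected clicks 5 + 9 + 6 = 20.
slot 2 + slot 5: cost 10 + 8 = 18 ≤ 18, expected clicks 8 + 9 = 17.
slot 5 + slot 1: cost 8 + 6 = 14 ≤ 18, expected clicks 9 + 6 = 15.
Best is slot 7, slot 5, and slot 1 with total expected clicks 20.

20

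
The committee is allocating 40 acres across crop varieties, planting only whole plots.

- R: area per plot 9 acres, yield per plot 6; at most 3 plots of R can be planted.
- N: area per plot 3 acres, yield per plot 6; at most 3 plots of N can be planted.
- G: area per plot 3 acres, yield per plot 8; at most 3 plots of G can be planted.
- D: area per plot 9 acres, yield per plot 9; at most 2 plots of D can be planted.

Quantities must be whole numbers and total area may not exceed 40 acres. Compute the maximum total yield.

This is a bounded integer knapsack.
Take 3×N, 3×G, and 2×D: area 36 ≤ 40, yield 3·6 + 3·8 + 2·9 = 60.
G has the best ratio (8/3) and is taken to its limit of 3; remaining capacity is filled optimally with the others.

60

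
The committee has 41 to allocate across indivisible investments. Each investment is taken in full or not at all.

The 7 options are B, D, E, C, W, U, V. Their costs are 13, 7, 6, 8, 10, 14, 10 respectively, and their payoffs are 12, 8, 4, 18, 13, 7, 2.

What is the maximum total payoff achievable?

B + E + C + W: cost 13 + 6 + 8 + 10 = 37 ≤ 41, payoff 12 + 4 + 18 + 13 = 47.
D + C + W + U: cost 7 + 8 + 10 + 14 = 39 ≤ 41, payoff 8 + 18 + 13 + 7 = 46.
B + D + C + W: cost 13 + 7 + 8 + 10 = 38 ≤ 41, payoff 12 + 8 + 18 + 13 = 51.
Best is B, D, C, and W with total payoff 51.

51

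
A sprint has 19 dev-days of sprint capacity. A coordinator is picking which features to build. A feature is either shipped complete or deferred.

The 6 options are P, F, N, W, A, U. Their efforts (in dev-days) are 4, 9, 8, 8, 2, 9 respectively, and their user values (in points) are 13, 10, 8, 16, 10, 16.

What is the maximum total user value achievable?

42

P + A + U: effort 4 + 2 + 9 = 15 ≤ 19, user value 13 + 10 + 16 = 39.
W + A + U: effort 8 + 2 + 9 = 19 ≤ 19, user value 16 + 10 + 16 = 42.
P + W + A: effort 4 + 8 + 2 = 14 ≤ 19, user value 13 + 16 + 10 = 39.
Best is W, A, and U with total user value 42.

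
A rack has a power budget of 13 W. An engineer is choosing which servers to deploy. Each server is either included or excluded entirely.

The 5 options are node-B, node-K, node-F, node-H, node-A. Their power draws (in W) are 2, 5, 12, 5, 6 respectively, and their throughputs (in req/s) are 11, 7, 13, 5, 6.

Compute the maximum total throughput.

Allowing fractional choices, the relaxed optimum would be about 24.5, but servers are indivisible.
node-B + node-K + node-A: power draw 2 + 5 + 6 = 13 ≤ 13, throughput 11 + 7 + 6 = 24.
node-B + node-K + node-H: power draw 2 + 5 + 5 = 12 ≤ 13, throughput 11 + 7 + 5 = 23.
node-B + node-H + node-A: power draw 2 + 5 + 6 = 13 ≤ 13, throughput 11 + 5 + 6 = 22.
Best is node-B, node-K, and node-A with total throughput 24.

24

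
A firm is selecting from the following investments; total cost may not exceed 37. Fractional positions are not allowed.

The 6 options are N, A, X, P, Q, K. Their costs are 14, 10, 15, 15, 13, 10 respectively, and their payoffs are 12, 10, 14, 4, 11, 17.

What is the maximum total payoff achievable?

41

Allowing fractional choices, the relaxed optimum would be about 42.7, but investments are indivisible.
A + X + K: cost 10 + 15 + 10 = 35 ≤ 37, payoff 10 + 14 + 17 = 41.
N + Q + K: cost 14 + 13 + 10 = 37 ≤ 37, payoff 12 + 11 + 17 = 40.
Best is A, X, and K with total payoff 41.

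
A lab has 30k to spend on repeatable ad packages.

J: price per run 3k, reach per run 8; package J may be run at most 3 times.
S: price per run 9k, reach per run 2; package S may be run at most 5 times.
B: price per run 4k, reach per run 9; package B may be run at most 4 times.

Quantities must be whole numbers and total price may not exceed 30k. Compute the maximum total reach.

60

3×J and 4×B: price 25 ≤ 30, reach 3·8 + 4·9 = 60.
3×J, 1×S, and 3×B: price 30 ≤ 30, reach 3·8 + 1·2 + 3·9 = 53.
Best is 60.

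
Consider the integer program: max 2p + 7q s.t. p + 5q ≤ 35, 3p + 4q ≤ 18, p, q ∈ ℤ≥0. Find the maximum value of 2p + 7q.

Relaxing integrality, the LP optimum is 31.50 at (p,q) = (0, 4.5), which is not an integer point.
(p,q)=(0,4): 1·0+5·4=20≤35, 3·0+4·4=16≤18, objective 28.
(p,q)=(1,3): 1·1+5·3=16≤35, 3·1+4·3=15≤18, objective 23.
(p,q)=(0,3): 1·0+5·3=15≤35, 3·0+4·3=12≤18, objective 21.
Maximum is 28 at (p,q)=(0,4).

28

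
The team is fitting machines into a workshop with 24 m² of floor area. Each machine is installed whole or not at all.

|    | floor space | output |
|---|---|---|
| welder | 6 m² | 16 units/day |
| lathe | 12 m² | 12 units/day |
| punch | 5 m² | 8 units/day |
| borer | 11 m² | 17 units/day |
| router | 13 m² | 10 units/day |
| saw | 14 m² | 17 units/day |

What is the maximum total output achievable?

Take welder, punch, and borer: floor space 6 + 5 + 11 = 22 ≤ 24, output 16 + 8 + 17 = 41.
No other feasible combination does better.

41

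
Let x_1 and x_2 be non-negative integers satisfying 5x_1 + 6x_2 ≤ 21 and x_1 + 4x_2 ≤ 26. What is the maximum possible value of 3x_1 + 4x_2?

13

Relaxing integrality, the LP optimum is 14.00 at (x_1,x_2) = (0, 3.5), which is not an integer point.
(x_1,x_2)=(3,1): 5·3+6·1=21≤21, 1·3+4·1=7≤26, objective 13.
(x_1,x_2)=(4,0): 5·4+6·0=20≤21, 1·4+4·0=4≤26, objective 12.
(x_1,x_2)=(0,3): 5·0+6·3=18≤21, 1·0+4·3=12≤26, objective 12.
No feasible integer point exceeds 13.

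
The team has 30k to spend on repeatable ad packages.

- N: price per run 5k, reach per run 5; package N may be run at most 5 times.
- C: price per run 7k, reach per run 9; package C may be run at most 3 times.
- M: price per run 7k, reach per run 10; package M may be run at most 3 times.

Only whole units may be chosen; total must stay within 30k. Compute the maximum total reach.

M has the best ratio (10/7); taking only M gives at most 3×10 = 30 (stopped by the supply cap of 3).
Mixing does better — 1×C and 3×M: price 28 ≤ 30, reach 1·9 + 3·10 = 39.

39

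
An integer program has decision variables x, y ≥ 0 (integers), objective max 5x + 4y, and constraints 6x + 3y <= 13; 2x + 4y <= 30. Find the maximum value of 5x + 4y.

The continuous relaxation peaks at (0, 4.33) with value 17.33; rounding to a feasible lattice point costs some objective.
(x,y)=(0,4): 6·0+3·4=12≤13, 2·0+4·4=16≤30, objective 16.
(x,y)=(0,3): 6·0+3·3=9≤13, 2·0+4·3=12≤30, objective 12.
The best lattice point is (0,4), giving 16.

16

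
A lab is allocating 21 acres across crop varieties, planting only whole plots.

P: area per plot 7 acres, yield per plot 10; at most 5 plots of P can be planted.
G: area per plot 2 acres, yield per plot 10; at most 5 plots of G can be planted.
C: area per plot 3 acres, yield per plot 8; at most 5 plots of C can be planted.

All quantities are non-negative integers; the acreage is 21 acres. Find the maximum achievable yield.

Take 5×G and 3×C: area 19 ≤ 21, yield 5·10 + 3·8 = 74.
G has the best ratio (10/2) and is taken to its limit of 5; remaining capacity is filled optimally with the others.

74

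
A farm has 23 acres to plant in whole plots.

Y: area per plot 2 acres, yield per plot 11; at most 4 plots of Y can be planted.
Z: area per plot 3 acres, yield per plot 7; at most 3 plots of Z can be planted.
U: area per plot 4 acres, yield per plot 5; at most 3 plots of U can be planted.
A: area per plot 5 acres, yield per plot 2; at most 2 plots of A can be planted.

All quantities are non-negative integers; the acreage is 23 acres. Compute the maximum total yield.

70

Y has the best ratio (11/2); taking only Y gives at most 4×11 = 44 (stopped by the supply cap of 4).
Mixing does better — 4×Y, 3×Z, and 1×U: area 21 ≤ 23, yield 4·11 + 3·7 + 1·5 = 70.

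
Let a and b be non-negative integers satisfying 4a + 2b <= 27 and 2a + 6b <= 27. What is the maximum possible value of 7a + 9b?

The continuous relaxation peaks at (5.4, 2.7) with value 62.10; rounding to a feasible lattice point costs some objective.
(a,b)=(4,3) is feasible, giving 55.
(a,b)=(5,2) is feasible, giving 53.
The best lattice point is (4,3), giving 55.

55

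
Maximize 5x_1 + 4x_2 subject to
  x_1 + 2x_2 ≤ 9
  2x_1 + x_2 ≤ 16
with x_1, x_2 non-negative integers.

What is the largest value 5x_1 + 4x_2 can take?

The continuous relaxation peaks at (7.67, 0.667) with value 41.00; rounding to a feasible lattice point costs some objective.
(x_1,x_2)=(8,0): 1·8+2·0=8≤9, 2·8+1·0=16≤16, objective 40.
(x_1,x_2)=(7,1): 1·7+2·1=9≤9, 2·7+1·1=15≤16, objective 39.
(x_1,x_2)=(7,0): 1·7+2·0=7≤9, 2·7+1·0=14≤16, objective 35.
The best lattice point is (8,0), giving 40.

40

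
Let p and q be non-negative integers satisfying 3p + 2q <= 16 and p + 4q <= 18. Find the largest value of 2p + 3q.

16

(p,q)=(2,4) is feasible, giving 16.
(p,q)=(3,3) is feasible, giving 15.
(p,q)=(1,4) is feasible, giving 14.
(p,q)=(2,3) is feasible, giving 13.
The best lattice point is (2,4), giving 16.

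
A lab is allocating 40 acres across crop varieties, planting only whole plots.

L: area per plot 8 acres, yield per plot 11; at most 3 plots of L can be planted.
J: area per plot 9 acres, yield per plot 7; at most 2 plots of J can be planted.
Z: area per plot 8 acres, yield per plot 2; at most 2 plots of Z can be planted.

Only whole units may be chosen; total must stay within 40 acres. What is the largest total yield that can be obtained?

40

L has the best ratio (11/8); taking only L gives at most 3×11 = 33 (stopped by the supply cap of 3).
Mixing does better — 3×L and 1×J: area 33 ≤ 40, yield 3·11 + 1·7 = 40.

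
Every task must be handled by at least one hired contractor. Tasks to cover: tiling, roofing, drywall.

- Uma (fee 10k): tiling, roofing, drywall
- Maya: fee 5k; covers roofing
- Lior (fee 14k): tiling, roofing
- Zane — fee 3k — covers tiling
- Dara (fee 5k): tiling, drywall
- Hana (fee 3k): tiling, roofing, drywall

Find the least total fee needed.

Hana alone covers tiling, roofing, drywall — every task.
Total fee: 3.
No cover costs less than 3.

3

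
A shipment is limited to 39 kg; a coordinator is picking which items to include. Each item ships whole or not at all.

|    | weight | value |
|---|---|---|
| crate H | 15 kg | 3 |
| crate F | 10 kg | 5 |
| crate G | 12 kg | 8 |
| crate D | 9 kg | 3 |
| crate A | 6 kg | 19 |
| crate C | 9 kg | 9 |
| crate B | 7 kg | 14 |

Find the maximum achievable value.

50

Take crate G, crate A, crate C, and crate B: weight 12 + 6 + 9 + 7 = 34 ≤ 39, value 8 + 19 + 9 + 14 = 50.
No other feasible combination does better.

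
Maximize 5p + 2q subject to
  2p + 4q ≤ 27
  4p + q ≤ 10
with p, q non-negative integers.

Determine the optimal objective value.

17

(p,q)=(1,6): 2·1+4·6=26≤27, 4·1+1·6=10≤10, objective 17.
(p,q)=(1,5): 2·1+4·5=22≤27, 4·1+1·5=9≤10, objective 15.
The best lattice point is (1,6), giving 17.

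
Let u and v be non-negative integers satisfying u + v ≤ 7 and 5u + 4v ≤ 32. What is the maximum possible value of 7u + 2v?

42

The continuous relaxation peaks at (6.4, 0) with value 44.80; rounding to a feasible lattice point costs some objective.
(u,v)=(6,0): 1·6+1·0=6≤7, 5·6+4·0=30≤32, objective 42.
(u,v)=(5,1): 1·5+1·1=6≤7, 5·5+4·1=29≤32, objective 37.
The best lattice point is (6,0), giving 42.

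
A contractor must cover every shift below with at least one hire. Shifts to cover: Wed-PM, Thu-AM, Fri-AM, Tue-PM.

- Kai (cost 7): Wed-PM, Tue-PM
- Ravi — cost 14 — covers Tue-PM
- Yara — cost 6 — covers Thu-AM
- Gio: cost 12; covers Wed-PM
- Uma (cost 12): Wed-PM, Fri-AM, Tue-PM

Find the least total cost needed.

18

The greedy cost-per-new-shift heuristic would pick Kai, Yara, and Uma for 25, but a cheaper cover exists.
Choose Yara and Uma: together they cover Wed-PM, Thu-AM, Fri-AM, Tue-PM — every shift.
Total cost: 6 + 12 = 18.
No cover costs less than 18.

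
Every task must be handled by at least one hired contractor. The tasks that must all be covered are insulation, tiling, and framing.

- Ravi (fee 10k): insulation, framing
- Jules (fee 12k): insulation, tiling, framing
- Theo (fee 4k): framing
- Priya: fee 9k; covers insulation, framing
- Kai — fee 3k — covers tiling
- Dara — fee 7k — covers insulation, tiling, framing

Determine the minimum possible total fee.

This is a weighted set-cover instance.
Dara alone covers insulation, tiling, framing — every task.
Total fee: 7.
No cover costs less than 7.

7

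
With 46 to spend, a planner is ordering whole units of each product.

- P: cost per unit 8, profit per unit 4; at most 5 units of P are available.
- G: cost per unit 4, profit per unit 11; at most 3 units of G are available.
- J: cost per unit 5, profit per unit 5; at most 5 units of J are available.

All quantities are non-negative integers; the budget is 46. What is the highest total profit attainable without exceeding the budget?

This is a bounded integer knapsack.
G has the best ratio (11/4); taking only G gives at most 3×11 = 33 (stopped by the supply cap of 3).
Mixing does better — 1×P, 3×G, and 5×J: cost 45 ≤ 46, profit 1·4 + 3·11 + 5·5 = 62.

62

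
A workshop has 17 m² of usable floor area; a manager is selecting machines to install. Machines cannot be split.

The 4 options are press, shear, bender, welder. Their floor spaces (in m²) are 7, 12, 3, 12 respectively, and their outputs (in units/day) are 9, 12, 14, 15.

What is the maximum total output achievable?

29

press + bender: floor space 7 + 3 = 10 ≤ 17, output 9 + 14 = 23.
bender + welder: floor space 3 + 12 = 15 ≤ 17, output 14 + 15 = 29.
shear + bender: floor space 12 + 3 = 15 ≤ 17, output 12 + 14 = 26.
Best is bender and welder with total output 29.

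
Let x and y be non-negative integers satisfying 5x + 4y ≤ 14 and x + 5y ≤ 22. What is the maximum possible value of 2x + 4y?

(x,y)=(0,3) is feasible, giving 12.
(x,y)=(1,2) is feasible, giving 10.
Maximum is 12 at (x,y)=(0,3).

12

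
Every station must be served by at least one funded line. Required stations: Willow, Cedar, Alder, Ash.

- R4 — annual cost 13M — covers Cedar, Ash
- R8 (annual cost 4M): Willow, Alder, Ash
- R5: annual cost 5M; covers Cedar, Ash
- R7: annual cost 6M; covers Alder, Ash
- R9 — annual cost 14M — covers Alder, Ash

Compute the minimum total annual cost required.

Choose R8 and R5: together they cover Willow, Cedar, Alder, Ash — every station.
Total annual cost: 4 + 5 = 9.
No cover costs less than 9.

9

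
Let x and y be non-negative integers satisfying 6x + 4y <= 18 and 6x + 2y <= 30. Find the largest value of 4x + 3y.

(x,y)=(1,3): 6·1+4·3=18≤18, 6·1+2·3=12≤30, objective 13.
(x,y)=(0,4): 6·0+4·4=16≤18, 6·0+2·4=8≤30, objective 12.
Maximum is 13 at (x,y)=(1,3).

13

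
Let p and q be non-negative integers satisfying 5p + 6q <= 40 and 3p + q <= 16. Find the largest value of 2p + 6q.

The continuous relaxation peaks at (0, 6.67) with value 40.00; rounding to a feasible lattice point costs some objective.
(p,q)=(0,6): 5·0+6·6=36≤40, 3·0+1·6=6≤16, objective 36.
(p,q)=(1,5): 5·1+6·5=35≤40, 3·1+1·5=8≤16, objective 32.
(p,q)=(0,5): 5·0+6·5=30≤40, 3·0+1·5=5≤16, objective 30.
The best lattice point is (0,6), giving 36.

36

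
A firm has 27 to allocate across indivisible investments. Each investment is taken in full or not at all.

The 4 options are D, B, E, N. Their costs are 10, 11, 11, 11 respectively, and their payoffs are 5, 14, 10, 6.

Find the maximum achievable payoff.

Treat it as a binary knapsack problem.
Take B and E: cost 11 + 11 = 22 ≤ 27, payoff 14 + 10 = 24.
No other feasible combination does better.

24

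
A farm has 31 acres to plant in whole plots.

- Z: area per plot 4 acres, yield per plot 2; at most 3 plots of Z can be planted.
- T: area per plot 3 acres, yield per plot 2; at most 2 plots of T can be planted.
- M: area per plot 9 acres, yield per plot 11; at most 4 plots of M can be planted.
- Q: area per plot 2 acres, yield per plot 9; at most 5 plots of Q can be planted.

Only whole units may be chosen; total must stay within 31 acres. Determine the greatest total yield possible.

69

Q has the best ratio (9/2); taking only Q gives at most 5×9 = 45 (stopped by the supply cap of 5).
Mixing does better — 1×T, 2×M, and 5×Q: area 31 ≤ 31, yield 1·2 + 2·11 + 5·9 = 69.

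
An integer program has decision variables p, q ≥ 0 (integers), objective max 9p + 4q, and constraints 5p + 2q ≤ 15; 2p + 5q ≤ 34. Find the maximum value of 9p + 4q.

29

(p,q)=(1,5): 5·1+2·5=15≤15, 2·1+5·5=27≤34, objective 29.
(p,q)=(1,4): 5·1+2·4=13≤15, 2·1+5·4=22≤34, objective 25.
(p,q)=(0,6): 5·0+2·6=12≤15, 2·0+5·6=30≤34, objective 24.
(p,q)=(0,5): 5·0+2·5=10≤15, 2·0+5·5=25≤34, objective 20.
The best lattice point is (1,5), giving 29.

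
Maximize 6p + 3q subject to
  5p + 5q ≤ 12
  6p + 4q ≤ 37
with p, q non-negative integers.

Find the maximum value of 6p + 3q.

(p,q)=(2,0) is feasible, giving 12.
(p,q)=(1,1) is feasible, giving 9.
(p,q)=(1,0) is feasible, giving 6.
Maximum is 12 at (p,q)=(2,0).

12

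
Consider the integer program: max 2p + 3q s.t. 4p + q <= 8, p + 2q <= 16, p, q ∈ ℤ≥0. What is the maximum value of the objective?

24

(p,q)=(0,8): 4·0+1·8=8≤8, 1·0+2·8=16≤16, objective 24.
(p,q)=(0,7): 4·0+1·7=7≤8, 1·0+2·7=14≤16, objective 21.
The best lattice point is (0,8), giving 24.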